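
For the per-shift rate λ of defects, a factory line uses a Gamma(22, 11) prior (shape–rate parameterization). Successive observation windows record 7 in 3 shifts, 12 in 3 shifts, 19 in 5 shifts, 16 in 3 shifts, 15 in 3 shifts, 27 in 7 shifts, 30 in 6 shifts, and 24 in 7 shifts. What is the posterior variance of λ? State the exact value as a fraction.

43/576

Total count: 7 + 12 + 19 + 16 + 15 + 27 + 30 + 24 = 150.
Total exposure: 3 + 3 + 5 + 3 + 3 + 7 + 6 + 7 = 37 shifts.
By Gamma–Poisson conjugacy, the posterior is Gamma(α + Σx, β + Σt) = Gamma(22 + 150, 11 + 37) = Gamma(172, 48).
Posterior variance = α'/β'² = 172/2304 = 43/576.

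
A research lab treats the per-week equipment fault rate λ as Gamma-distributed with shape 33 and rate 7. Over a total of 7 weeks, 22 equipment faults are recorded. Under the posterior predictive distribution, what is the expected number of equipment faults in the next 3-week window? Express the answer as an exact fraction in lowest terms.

Total count 22 over total exposure 7 weeks.
The Gamma prior is conjugate for the Poisson rate, so λ | data ~ Gamma(33+22, 7+7) = Gamma(55, 14).
Predictive mean over a 3-week window = T·E[λ|data] = 3·55/14 = 165/14.

165/14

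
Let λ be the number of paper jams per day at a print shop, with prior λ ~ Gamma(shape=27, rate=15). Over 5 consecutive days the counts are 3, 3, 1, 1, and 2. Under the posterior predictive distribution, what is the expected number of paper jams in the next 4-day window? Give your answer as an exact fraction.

Total count: 3 + 3 + 1 + 1 + 2 = 10.
Total exposure: 5 days.
The Gamma prior is conjugate for the Poisson rate, so λ | data ~ Gamma(27+10, 15+5) = Gamma(37, 20).
Predictive mean over a 4-day window = T·E[λ|data] = 4·37/20 = 37/5.

37/5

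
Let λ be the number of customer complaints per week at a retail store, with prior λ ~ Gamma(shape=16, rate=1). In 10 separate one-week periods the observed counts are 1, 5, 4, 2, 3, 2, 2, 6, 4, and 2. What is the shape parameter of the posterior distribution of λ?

47

Total count: 1 + 5 + 4 + 2 + 3 + 2 + 2 + 6 + 4 + 2 = 31.
Total exposure: 10 weeks.
Posterior: α' = 16 + 31 = 47, β' = 1 + 10 = 11.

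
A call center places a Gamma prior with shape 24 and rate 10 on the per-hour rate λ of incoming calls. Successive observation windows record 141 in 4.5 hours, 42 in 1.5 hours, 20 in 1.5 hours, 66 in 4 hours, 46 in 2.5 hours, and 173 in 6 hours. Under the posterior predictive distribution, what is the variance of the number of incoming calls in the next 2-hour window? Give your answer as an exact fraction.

Total count: 141 + 42 + 20 + 66 + 46 + 173 = 488.
Total exposure: 4.5 + 1.5 + 1.5 + 4 + 2.5 + 6 = 20 hours.
By Gamma–Poisson conjugacy, the posterior is Gamma(α + Σx, β + Σt) = Gamma(24 + 488, 10 + 20) = Gamma(512, 30).
The posterior predictive for a window of length T is Negative Binomial with variance T·α'·(β'+T)/β'² = 2·512·32/900 = 8192/225.

8192/225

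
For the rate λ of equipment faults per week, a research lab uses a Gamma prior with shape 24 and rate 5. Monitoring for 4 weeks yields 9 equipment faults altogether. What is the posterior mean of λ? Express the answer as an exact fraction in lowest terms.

11/3

Total count 9 over total exposure 4 weeks.
Gamma(α, β) with Poisson data over total exposure Σt gives posterior Gamma(α+Σx, β+Σt) = Gamma(33, 9).
Posterior mean = α'/β' = 33/9 = 11/3.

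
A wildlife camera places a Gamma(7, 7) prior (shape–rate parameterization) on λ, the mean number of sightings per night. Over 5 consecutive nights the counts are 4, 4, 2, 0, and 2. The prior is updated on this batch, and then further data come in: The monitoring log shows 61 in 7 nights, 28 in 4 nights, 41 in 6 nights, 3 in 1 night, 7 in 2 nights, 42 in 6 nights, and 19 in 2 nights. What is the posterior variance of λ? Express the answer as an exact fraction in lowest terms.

Total count: 4 + 4 + 2 + 0 + 2 = 12.
Total exposure: 5 nights.
After the first batch: Gamma(7 + 12, 7 + 5) = Gamma(19, 12).
Total count: 61 + 28 + 41 + 3 + 7 + 42 + 19 = 201.
Total exposure: 7 + 4 + 6 + 1 + 2 + 6 + 2 = 28 nights.
After the second batch: Gamma(19 + 201, 12 + 28) = Gamma(220, 40).
Posterior variance = α'/β'² = 220/1600 = 11/80.

11/80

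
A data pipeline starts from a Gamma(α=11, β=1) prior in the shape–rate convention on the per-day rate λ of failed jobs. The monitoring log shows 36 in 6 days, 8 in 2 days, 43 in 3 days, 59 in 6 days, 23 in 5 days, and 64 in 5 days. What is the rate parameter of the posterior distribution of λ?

28

Total count: 36 + 8 + 43 + 59 + 23 + 64 = 233.
Total exposure: 6 + 2 + 3 + 6 + 5 + 5 = 27 days.
Gamma(α, β) with Poisson data over total exposure Σt gives posterior Gamma(α+Σx, β+Σt) = Gamma(244, 28).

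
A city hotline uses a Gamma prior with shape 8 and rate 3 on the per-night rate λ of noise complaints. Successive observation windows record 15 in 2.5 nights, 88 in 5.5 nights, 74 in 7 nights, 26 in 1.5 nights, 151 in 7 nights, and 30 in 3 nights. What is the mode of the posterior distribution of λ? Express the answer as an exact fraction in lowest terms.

Total count: 15 + 88 + 74 + 26 + 151 + 30 = 384.
Total exposure: 2.5 + 5.5 + 7 + 1.5 + 7 + 3 = 26.5 nights.
Gamma(α, β) with Poisson data over total exposure Σt gives posterior Gamma(α+Σx, β+Σt) = Gamma(392, 59/2).
Posterior mode = (α'−1)/β' = 391/(59/2) = 782/59.

782/59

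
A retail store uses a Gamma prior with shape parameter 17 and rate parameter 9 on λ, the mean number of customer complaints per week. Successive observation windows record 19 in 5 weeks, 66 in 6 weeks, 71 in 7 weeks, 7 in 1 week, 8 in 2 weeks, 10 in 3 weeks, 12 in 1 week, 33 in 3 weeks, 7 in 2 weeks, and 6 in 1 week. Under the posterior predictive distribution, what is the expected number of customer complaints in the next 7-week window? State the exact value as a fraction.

Total count: 19 + 66 + 71 + 7 + 8 + 10 + 12 + 33 + 7 + 6 = 239.
Total exposure: 5 + 6 + 7 + 1 + 2 + 3 + 1 + 3 + 2 + 1 = 31 weeks.
Conjugate update: add total count to the shape and total exposure to the rate, giving Gamma(256, 40).
Predictive mean over a 7-week window = T·E[λ|data] = 7·256/40 = 224/5.

224/5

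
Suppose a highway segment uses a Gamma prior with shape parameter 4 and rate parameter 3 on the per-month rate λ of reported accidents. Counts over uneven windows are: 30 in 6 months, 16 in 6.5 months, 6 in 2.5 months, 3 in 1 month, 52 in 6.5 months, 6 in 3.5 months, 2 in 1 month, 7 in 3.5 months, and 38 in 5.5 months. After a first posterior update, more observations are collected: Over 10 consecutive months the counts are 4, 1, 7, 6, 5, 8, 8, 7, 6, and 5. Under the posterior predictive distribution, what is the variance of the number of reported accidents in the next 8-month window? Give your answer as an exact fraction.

100776/2401

Total count: 30 + 16 + 6 + 3 + 52 + 6 + 2 + 7 + 38 = 160.
Total exposure: 6 + 6.5 + 2.5 + 1 + 6.5 + 3.5 + 1 + 3.5 + 5.5 = 36 months.
After the first batch: Gamma(4 + 160, 3 + 36) = Gamma(164, 39).
Total count: 4 + 1 + 7 + 6 + 5 + 8 + 8 + 7 + 6 + 5 = 57.
Total exposure: 10 months.
After the second batch: Gamma(164 + 57, 39 + 10) = Gamma(221, 49).
The posterior predictive for a window of length T is Negative Binomial with variance T·α'·(β'+T)/β'² = 8·221·57/2401 = 100776/2401.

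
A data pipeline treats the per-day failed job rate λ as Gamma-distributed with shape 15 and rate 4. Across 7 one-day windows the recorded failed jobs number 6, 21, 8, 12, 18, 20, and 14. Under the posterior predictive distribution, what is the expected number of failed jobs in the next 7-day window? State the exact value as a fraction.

798/11

Total count: 6 + 21 + 8 + 12 + 18 + 20 + 14 = 99.
Total exposure: 7 days.
Gamma(α, β) with Poisson data over total exposure Σt gives posterior Gamma(α+Σx, β+Σt) = Gamma(114, 11).
Predictive mean over a 7-day window = T·E[λ|data] = 7·114/11 = 798/11.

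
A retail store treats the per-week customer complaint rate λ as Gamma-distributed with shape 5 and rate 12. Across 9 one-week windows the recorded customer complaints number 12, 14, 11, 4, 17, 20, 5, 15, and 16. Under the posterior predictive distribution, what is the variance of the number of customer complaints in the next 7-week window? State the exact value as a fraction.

Total count: 12 + 14 + 11 + 4 + 17 + 20 + 5 + 15 + 16 = 114.
Total exposure: 9 weeks.
Conjugate update: add total count to the shape and total exposure to the rate, giving Gamma(119, 21).
The posterior predictive for a window of length T is Negative Binomial with variance T·α'·(β'+T)/β'² = 7·119·28/441 = 476/9.

476/9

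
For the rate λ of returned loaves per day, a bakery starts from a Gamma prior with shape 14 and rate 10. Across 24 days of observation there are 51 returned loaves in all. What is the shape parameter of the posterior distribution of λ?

65

Total count 51 over total exposure 24 days.
Gamma(α, β) with Poisson data over total exposure Σt gives posterior Gamma(α+Σx, β+Σt) = Gamma(65, 34).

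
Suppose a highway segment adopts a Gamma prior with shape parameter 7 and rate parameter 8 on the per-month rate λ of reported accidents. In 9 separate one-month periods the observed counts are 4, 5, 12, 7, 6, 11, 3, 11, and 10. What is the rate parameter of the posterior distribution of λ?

Total count: 4 + 5 + 12 + 7 + 6 + 11 + 3 + 11 + 10 = 69.
Total exposure: 9 months.
Conjugate update: add total count to the shape and total exposure to the rate, giving Gamma(76, 17).

17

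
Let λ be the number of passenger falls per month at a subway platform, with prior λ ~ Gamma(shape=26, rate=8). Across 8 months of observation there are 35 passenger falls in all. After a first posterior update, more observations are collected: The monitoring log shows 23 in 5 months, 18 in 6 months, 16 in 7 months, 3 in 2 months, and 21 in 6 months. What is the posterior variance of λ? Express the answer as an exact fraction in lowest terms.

71/882

Total count 35 over total exposure 8 months.
After the first batch: Gamma(26 + 35, 8 + 8) = Gamma(61, 16).
Total count: 23 + 18 + 16 + 3 + 21 = 81.
Total exposure: 5 + 6 + 7 + 2 + 6 = 26 months.
After the second batch: Gamma(61 + 81, 16 + 26) = Gamma(142, 42).
Posterior variance = α'/β'² = 142/1764 = 71/882.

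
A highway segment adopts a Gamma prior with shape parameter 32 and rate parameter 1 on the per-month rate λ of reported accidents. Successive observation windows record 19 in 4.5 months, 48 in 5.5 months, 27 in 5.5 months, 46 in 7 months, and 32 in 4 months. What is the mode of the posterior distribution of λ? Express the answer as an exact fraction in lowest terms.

Total count: 19 + 48 + 27 + 46 + 32 = 172.
Total exposure: 4.5 + 5.5 + 5.5 + 7 + 4 = 26.5 months.
By Gamma–Poisson conjugacy, the posterior is Gamma(α + Σx, β + Σt) = Gamma(32 + 172, 1 + 26.5) = Gamma(204, 55/2).
Posterior mode = (α'−1)/β' = 203/(55/2) = 406/55.

406/55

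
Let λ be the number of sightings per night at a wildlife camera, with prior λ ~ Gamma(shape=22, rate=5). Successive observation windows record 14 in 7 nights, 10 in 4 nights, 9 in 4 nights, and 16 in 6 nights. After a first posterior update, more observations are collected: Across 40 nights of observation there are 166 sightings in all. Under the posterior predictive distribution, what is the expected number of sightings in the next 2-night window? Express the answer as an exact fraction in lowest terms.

Total count: 14 + 10 + 9 + 16 = 49.
Total exposure: 7 + 4 + 4 + 6 = 21 nights.
After the first batch: Gamma(22 + 49, 5 + 21) = Gamma(71, 26).
Total count 166 over total exposure 40 nights.
After the second batch: Gamma(71 + 166, 26 + 40) = Gamma(237, 66).
Predictive mean over a 2-night window = T·E[λ|data] = 2·237/66 = 79/11.

79/11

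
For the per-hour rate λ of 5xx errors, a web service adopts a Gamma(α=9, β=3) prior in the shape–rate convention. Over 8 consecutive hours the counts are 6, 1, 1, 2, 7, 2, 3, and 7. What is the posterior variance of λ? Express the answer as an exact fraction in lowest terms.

38/121

Total count: 6 + 1 + 1 + 2 + 7 + 2 + 3 + 7 = 29.
Total exposure: 8 hours.
Gamma(α, β) with Poisson data over total exposure Σt gives posterior Gamma(α+Σx, β+Σt) = Gamma(38, 11).
Posterior variance = α'/β'² = 38/121.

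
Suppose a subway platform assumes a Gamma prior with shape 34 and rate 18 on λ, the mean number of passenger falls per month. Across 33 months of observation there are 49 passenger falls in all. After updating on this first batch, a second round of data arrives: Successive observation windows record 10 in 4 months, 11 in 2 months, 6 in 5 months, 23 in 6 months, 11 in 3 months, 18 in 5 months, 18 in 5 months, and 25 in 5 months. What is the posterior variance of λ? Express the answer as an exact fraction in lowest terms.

Total count 49 over total exposure 33 months.
After the first batch: Gamma(34 + 49, 18 + 33) = Gamma(83, 51).
Total count: 10 + 11 + 6 + 23 + 11 + 18 + 18 + 25 = 122.
Total exposure: 4 + 2 + 5 + 6 + 3 + 5 + 5 + 5 = 35 months.
After the second batch: Gamma(83 + 122, 51 + 35) = Gamma(205, 86).
Posterior variance = α'/β'² = 205/7396.

205/7396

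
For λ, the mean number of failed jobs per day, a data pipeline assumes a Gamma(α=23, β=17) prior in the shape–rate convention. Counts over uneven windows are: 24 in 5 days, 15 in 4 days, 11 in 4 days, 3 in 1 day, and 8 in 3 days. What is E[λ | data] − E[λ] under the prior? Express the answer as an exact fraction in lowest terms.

19/17

Total count: 24 + 15 + 11 + 3 + 8 = 61.
Total exposure: 5 + 4 + 4 + 1 + 3 = 17 days.
By Gamma–Poisson conjugacy, the posterior is Gamma(α + Σx, β + Σt) = Gamma(23 + 61, 17 + 17) = Gamma(84, 34).
Posterior mean = 84/34 = 42/17; prior mean = 23/17 = 23/17. Difference = 42/17 − 23/17 = 19/17.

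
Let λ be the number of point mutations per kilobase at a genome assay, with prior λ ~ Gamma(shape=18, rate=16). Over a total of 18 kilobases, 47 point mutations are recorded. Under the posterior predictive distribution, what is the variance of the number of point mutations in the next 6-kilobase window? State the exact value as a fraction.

3900/289

Total count 47 over total exposure 18 kilobases.
Gamma(α, β) with Poisson data over total exposure Σt gives posterior Gamma(α+Σx, β+Σt) = Gamma(65, 34).
The posterior predictive for a window of length T is Negative Binomial with variance T·α'·(β'+T)/β'² = 6·65·40/1156 = 3900/289.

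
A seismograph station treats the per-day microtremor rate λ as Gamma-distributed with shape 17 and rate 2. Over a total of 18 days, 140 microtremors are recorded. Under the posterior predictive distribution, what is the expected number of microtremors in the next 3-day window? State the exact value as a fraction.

Total count 140 over total exposure 18 days.
The Gamma prior is conjugate for the Poisson rate, so λ | data ~ Gamma(17+140, 2+18) = Gamma(157, 20).
Predictive mean over a 3-day window = T·E[λ|data] = 3·157/20 = 471/20.

471/20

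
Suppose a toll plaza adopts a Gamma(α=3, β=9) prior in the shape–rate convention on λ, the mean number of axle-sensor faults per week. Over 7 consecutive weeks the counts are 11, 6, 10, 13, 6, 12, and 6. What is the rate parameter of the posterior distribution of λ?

16

Total count: 11 + 6 + 10 + 13 + 6 + 12 + 6 = 64.
Total exposure: 7 weeks.
Gamma(α, β) with Poisson data over total exposure Σt gives posterior Gamma(α+Σx, β+Σt) = Gamma(67, 16).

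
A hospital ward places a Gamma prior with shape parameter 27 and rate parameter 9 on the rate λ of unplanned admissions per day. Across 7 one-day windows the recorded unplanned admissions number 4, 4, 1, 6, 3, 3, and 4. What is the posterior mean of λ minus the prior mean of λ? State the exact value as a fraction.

1/4

Total count: 4 + 4 + 1 + 6 + 3 + 3 + 4 = 25.
Total exposure: 7 days.
Posterior: α' = 27 + 25 = 52, β' = 9 + 7 = 16.
Posterior mean = 52/16 = 13/4; prior mean = 27/9 = 3. Difference = 13/4 − 3 = 1/4.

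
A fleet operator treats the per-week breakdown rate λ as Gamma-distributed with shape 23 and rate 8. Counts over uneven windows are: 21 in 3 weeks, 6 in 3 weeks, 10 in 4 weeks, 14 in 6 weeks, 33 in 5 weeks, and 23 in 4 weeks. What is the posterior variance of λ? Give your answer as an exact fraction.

130/1089

Total count: 21 + 6 + 10 + 14 + 33 + 23 = 107.
Total exposure: 3 + 3 + 4 + 6 + 5 + 4 = 25 weeks.
Posterior: α' = 23 + 107 = 130, β' = 8 + 25 = 33.
Posterior variance = α'/β'² = 130/1089.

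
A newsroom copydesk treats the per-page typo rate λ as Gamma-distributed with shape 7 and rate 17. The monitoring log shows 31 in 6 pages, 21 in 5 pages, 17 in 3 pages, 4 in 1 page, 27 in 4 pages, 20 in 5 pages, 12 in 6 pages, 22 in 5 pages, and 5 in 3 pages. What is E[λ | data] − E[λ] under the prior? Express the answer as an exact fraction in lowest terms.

2437/935

Total count: 31 + 21 + 17 + 4 + 27 + 20 + 12 + 22 + 5 = 159.
Total exposure: 6 + 5 + 3 + 1 + 4 + 5 + 6 + 5 + 3 = 38 pages.
By Gamma–Poisson conjugacy, the posterior is Gamma(α + Σx, β + Σt) = Gamma(7 + 159, 17 + 38) = Gamma(166, 55).
Posterior mean = 166/55 = 166/55; prior mean = 7/17 = 7/17. Difference = 166/55 − 7/17 = 2437/935.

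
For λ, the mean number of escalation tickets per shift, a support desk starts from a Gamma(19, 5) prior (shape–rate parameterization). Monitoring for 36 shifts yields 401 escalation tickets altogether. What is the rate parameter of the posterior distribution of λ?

Total count 401 over total exposure 36 shifts.
Posterior: α' = 19 + 401 = 420, β' = 5 + 36 = 41.

41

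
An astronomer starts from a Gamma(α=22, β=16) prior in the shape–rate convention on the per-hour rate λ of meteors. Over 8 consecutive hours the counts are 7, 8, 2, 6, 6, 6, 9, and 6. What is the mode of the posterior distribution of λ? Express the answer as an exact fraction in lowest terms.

71/24

Total count: 7 + 8 + 2 + 6 + 6 + 6 + 9 + 6 = 50.
Total exposure: 8 hours.
Gamma(α, β) with Poisson data over total exposure Σt gives posterior Gamma(α+Σx, β+Σt) = Gamma(72, 24).
Posterior mode = (α'−1)/β' = 71/24.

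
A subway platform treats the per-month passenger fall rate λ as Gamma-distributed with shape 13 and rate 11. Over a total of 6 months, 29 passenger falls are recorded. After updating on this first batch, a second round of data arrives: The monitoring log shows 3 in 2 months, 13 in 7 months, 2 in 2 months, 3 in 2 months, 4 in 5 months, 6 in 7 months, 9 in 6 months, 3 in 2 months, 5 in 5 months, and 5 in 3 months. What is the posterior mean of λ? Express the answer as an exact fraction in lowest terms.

95/58

Total count 29 over total exposure 6 months.
After the first batch: Gamma(13 + 29, 11 + 6) = Gamma(42, 17).
Total count: 3 + 13 + 2 + 3 + 4 + 6 + 9 + 3 + 5 + 5 = 53.
Total exposure: 2 + 7 + 2 + 2 + 5 + 7 + 6 + 2 + 5 + 3 = 41 months.
After the second batch: Gamma(42 + 53, 17 + 41) = Gamma(95, 58).
Posterior mean = α'/β' = 95/58.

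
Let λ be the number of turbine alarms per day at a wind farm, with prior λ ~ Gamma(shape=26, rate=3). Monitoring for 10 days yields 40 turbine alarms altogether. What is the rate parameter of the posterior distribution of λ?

13

Total count 40 over total exposure 10 days.
By Gamma–Poisson conjugacy, the posterior is Gamma(α + Σx, β + Σt) = Gamma(26 + 40, 3 + 10) = Gamma(66, 13).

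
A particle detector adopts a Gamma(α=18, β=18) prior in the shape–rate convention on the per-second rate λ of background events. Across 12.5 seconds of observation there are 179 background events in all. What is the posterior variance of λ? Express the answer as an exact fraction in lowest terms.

Total count 179 over total exposure 12.5 seconds.
The Gamma prior is conjugate for the Poisson rate, so λ | data ~ Gamma(18+179, 18+12.5) = Gamma(197, 61/2).
Posterior variance = α'/β'² = 197/(3721/4) = 788/3721.

788/3721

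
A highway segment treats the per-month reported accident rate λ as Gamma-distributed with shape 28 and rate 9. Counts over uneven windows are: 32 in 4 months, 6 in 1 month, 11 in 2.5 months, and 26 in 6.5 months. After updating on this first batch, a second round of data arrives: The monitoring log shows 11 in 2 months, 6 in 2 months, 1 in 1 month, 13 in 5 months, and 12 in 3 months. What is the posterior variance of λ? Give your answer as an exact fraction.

Total count: 32 + 6 + 11 + 26 = 75.
Total exposure: 4 + 1 + 2.5 + 6.5 = 14 months.
After the first batch: Gamma(28 + 75, 9 + 14) = Gamma(103, 23).
Total count: 11 + 6 + 1 + 13 + 12 = 43.
Total exposure: 2 + 2 + 1 + 5 + 3 = 13 months.
After the second batch: Gamma(103 + 43, 23 + 13) = Gamma(146, 36).
Posterior variance = α'/β'² = 146/1296 = 73/648.

73/648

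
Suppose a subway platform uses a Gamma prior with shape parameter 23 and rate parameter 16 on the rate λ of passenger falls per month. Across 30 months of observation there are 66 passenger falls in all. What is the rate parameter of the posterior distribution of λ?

Total count 66 over total exposure 30 months.
Conjugate update: add total count to the shape and total exposure to the rate, giving Gamma(89, 46).

46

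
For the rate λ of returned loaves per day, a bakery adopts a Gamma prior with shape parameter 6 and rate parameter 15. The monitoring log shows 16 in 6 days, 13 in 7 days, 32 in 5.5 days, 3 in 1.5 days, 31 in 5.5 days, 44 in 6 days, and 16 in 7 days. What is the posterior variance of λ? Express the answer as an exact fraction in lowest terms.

644/11449

Total count: 16 + 13 + 32 + 3 + 31 + 44 + 16 = 155.
Total exposure: 6 + 7 + 5.5 + 1.5 + 5.5 + 6 + 7 = 38.5 days.
Conjugate update: add total count to the shape and total exposure to the rate, giving Gamma(161, 107/2).
Posterior variance = α'/β'² = 161/(11449/4) = 644/11449.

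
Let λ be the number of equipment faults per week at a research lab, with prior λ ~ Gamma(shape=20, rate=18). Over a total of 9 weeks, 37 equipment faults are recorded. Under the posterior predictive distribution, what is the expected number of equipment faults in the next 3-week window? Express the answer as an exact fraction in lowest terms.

19/3

Total count 37 over total exposure 9 weeks.
Conjugate update: add total count to the shape and total exposure to the rate, giving Gamma(57, 27).
Predictive mean over a 3-week window = T·E[λ|data] = 3·57/27 = 19/3.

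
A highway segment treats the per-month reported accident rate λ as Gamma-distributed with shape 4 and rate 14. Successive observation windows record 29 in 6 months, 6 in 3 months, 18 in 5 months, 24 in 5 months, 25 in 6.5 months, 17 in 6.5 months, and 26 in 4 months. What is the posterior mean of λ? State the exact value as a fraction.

Total count: 29 + 6 + 18 + 24 + 25 + 17 + 26 = 145.
Total exposure: 6 + 3 + 5 + 5 + 6.5 + 6.5 + 4 = 36 months.
By Gamma–Poisson conjugacy, the posterior is Gamma(α + Σx, β + Σt) = Gamma(4 + 145, 14 + 36) = Gamma(149, 50).
Posterior mean = α'/β' = 149/50.

149/50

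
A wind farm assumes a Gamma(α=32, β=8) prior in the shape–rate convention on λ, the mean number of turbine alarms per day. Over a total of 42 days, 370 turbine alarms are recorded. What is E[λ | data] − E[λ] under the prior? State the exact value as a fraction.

Total count 370 over total exposure 42 days.
By Gamma–Poisson conjugacy, the posterior is Gamma(α + Σx, β + Σt) = Gamma(32 + 370, 8 + 42) = Gamma(402, 50).
Posterior mean = 402/50 = 201/25; prior mean = 32/8 = 4. Difference = 201/25 − 4 = 101/25.

101/25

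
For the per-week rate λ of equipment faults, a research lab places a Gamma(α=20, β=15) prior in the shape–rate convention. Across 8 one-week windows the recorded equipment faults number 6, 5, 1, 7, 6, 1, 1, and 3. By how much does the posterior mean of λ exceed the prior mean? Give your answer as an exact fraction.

Total count: 6 + 5 + 1 + 7 + 6 + 1 + 1 + 3 = 30.
Total exposure: 8 weeks.
The Gamma prior is conjugate for the Poisson rate, so λ | data ~ Gamma(20+30, 15+8) = Gamma(50, 23).
Posterior mean = 50/23 = 50/23; prior mean = 20/15 = 4/3. Difference = 50/23 − 4/3 = 58/69.

58/69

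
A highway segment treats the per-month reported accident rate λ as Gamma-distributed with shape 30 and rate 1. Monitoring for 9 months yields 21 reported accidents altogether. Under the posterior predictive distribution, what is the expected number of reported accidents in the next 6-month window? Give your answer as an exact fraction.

153/5

Total count 21 over total exposure 9 months.
Posterior: α' = 30 + 21 = 51, β' = 1 + 9 = 10.
Predictive mean over a 6-month window = T·E[λ|data] = 6·51/10 = 153/5.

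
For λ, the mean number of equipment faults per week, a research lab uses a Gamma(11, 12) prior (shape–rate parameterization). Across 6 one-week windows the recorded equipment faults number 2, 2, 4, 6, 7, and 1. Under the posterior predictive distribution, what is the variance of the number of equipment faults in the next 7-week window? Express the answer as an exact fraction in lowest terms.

Total count: 2 + 2 + 4 + 6 + 7 + 1 = 22.
Total exposure: 6 weeks.
The Gamma prior is conjugate for the Poisson rate, so λ | data ~ Gamma(11+22, 12+6) = Gamma(33, 18).
The posterior predictive for a window of length T is Negative Binomial with variance T·α'·(β'+T)/β'² = 7·33·25/324 = 1925/108.

1925/108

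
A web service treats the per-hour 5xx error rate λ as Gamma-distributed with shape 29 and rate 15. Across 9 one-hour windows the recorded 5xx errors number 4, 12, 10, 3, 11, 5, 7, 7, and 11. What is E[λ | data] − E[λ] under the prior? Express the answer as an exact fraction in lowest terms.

263/120

Total count: 4 + 12 + 10 + 3 + 11 + 5 + 7 + 7 + 11 = 70.
Total exposure: 9 hours.
By Gamma–Poisson conjugacy, the posterior is Gamma(α + Σx, β + Σt) = Gamma(29 + 70, 15 + 9) = Gamma(99, 24).
Posterior mean = 99/24 = 33/8; prior mean = 29/15 = 29/15. Difference = 33/8 − 29/15 = 263/120.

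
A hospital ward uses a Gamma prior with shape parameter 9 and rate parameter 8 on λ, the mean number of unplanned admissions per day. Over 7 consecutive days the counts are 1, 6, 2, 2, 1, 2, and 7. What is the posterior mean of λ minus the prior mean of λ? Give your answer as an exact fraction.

Total count: 1 + 6 + 2 + 2 + 1 + 2 + 7 = 21.
Total exposure: 7 days.
Posterior: α' = 9 + 21 = 30, β' = 8 + 7 = 15.
Posterior mean = 30/15 = 2; prior mean = 9/8 = 9/8. Difference = 2 − 9/8 = 7/8.

7/8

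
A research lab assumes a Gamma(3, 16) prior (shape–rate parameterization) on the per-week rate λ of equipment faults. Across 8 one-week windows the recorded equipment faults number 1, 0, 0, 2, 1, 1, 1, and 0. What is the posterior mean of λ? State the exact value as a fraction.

3/8

Total count: 1 + 0 + 0 + 2 + 1 + 1 + 1 + 0 = 6.
Total exposure: 8 weeks.
The Gamma prior is conjugate for the Poisson rate, so λ | data ~ Gamma(3+6, 16+8) = Gamma(9, 24).
Posterior mean = α'/β' = 9/24 = 3/8.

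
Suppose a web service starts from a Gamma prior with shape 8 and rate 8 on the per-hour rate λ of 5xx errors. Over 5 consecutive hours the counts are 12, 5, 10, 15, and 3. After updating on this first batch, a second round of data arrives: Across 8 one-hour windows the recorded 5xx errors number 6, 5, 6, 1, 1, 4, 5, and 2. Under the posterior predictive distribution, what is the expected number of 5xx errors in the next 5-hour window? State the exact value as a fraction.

Total count: 12 + 5 + 10 + 15 + 3 = 45.
Total exposure: 5 hours.
After the first batch: Gamma(8 + 45, 8 + 5) = Gamma(53, 13).
Total count: 6 + 5 + 6 + 1 + 1 + 4 + 5 + 2 = 30.
Total exposure: 8 hours.
After the second batch: Gamma(53 + 30, 13 + 8) = Gamma(83, 21).
Predictive mean over a 5-hour window = T·E[λ|data] = 5·83/21 = 415/21.

415/21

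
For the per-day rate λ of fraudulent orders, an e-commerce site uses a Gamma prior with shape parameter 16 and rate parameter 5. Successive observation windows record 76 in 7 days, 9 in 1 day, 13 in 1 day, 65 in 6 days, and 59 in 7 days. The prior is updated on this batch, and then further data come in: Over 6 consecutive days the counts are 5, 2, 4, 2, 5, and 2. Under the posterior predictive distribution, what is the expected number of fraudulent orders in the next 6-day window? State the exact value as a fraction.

Total count: 76 + 9 + 13 + 65 + 59 = 222.
Total exposure: 7 + 1 + 1 + 6 + 7 = 22 days.
After the first batch: Gamma(16 + 222, 5 + 22) = Gamma(238, 27).
Total count: 5 + 2 + 4 + 2 + 5 + 2 = 20.
Total exposure: 6 days.
After the second batch: Gamma(238 + 20, 27 + 6) = Gamma(258, 33).
Predictive mean over a 6-day window = T·E[λ|data] = 6·258/33 = 516/11.

516/11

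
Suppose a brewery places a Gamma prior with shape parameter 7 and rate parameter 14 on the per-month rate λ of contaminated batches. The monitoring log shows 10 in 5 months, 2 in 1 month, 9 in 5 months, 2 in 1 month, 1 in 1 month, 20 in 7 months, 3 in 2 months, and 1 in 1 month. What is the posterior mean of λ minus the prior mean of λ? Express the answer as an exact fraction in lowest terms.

73/74

Total count: 10 + 2 + 9 + 2 + 1 + 20 + 3 + 1 = 48.
Total exposure: 5 + 1 + 5 + 1 + 1 + 7 + 2 + 1 = 23 months.
Gamma(α, β) with Poisson data over total exposure Σt gives posterior Gamma(α+Σx, β+Σt) = Gamma(55, 37).
Posterior mean = 55/37 = 55/37; prior mean = 7/14 = 1/2. Difference = 55/37 − 1/2 = 73/74.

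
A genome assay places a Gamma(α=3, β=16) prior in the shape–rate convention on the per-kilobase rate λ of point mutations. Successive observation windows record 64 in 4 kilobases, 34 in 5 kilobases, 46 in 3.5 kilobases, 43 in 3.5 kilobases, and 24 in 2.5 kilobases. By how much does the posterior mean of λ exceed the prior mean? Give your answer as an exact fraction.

6641/1104

Total count: 64 + 34 + 46 + 43 + 24 = 211.
Total exposure: 4 + 5 + 3.5 + 3.5 + 2.5 = 18.5 kilobases.
The Gamma prior is conjugate for the Poisson rate, so λ | data ~ Gamma(3+211, 16+18.5) = Gamma(214, 69/2).
Posterior mean = 214/(69/2) = 428/69; prior mean = 3/16 = 3/16. Difference = 428/69 − 3/16 = 6641/1104.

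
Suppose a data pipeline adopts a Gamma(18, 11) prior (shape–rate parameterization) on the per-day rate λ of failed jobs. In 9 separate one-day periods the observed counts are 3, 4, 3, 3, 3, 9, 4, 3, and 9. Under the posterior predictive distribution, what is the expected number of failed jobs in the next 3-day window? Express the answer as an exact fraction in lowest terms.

177/20

Total count: 3 + 4 + 3 + 3 + 3 + 9 + 4 + 3 + 9 = 41.
Total exposure: 9 days.
By Gamma–Poisson conjugacy, the posterior is Gamma(α + Σx, β + Σt) = Gamma(18 + 41, 11 + 9) = Gamma(59, 20).
Predictive mean over a 3-day window = T·E[λ|data] = 3·59/20 = 177/20.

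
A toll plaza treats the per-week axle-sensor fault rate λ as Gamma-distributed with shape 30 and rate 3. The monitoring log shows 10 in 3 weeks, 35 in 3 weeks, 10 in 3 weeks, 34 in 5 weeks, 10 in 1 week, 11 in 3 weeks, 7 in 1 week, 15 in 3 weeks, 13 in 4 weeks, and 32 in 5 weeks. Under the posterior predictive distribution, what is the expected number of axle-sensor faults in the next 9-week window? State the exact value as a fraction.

Total count: 10 + 35 + 10 + 34 + 10 + 11 + 7 + 15 + 13 + 32 = 177.
Total exposure: 3 + 3 + 3 + 5 + 1 + 3 + 1 + 3 + 4 + 5 = 31 weeks.
By Gamma–Poisson conjugacy, the posterior is Gamma(α + Σx, β + Σt) = Gamma(30 + 177, 3 + 31) = Gamma(207, 34).
Predictive mean over a 9-week window = T·E[λ|data] = 9·207/34 = 1863/34.

1863/34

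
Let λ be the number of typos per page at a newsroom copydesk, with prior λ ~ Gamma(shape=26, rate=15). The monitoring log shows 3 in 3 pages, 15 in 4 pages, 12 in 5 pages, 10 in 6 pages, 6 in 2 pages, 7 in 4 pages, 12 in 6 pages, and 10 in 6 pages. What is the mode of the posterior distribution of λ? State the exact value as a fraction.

Total count: 3 + 15 + 12 + 10 + 6 + 7 + 12 + 10 = 75.
Total exposure: 3 + 4 + 5 + 6 + 2 + 4 + 6 + 6 = 36 pages.
Conjugate update: add total count to the shape and total exposure to the rate, giving Gamma(101, 51).
Posterior mode = (α'−1)/β' = 100/51.

100/51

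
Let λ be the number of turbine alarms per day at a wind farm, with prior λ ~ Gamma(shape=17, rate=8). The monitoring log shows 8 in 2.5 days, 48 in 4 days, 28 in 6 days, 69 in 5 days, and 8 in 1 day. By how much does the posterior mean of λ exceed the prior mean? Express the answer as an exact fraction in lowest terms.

Total count: 8 + 48 + 28 + 69 + 8 = 161.
Total exposure: 2.5 + 4 + 6 + 5 + 1 = 18.5 days.
Posterior: α' = 17 + 161 = 178, β' = 8 + 18.5 = 53/2.
Posterior mean = 178/(53/2) = 356/53; prior mean = 17/8 = 17/8. Difference = 356/53 − 17/8 = 1947/424.

1947/424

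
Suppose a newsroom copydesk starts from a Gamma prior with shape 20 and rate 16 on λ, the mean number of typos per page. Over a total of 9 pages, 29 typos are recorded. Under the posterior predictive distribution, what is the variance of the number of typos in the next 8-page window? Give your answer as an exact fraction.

Total count 29 over total exposure 9 pages.
Gamma(α, β) with Poisson data over total exposure Σt gives posterior Gamma(α+Σx, β+Σt) = Gamma(49, 25).
The posterior predictive for a window of length T is Negative Binomial with variance T·α'·(β'+T)/β'² = 8·49·33/625 = 12936/625.

12936/625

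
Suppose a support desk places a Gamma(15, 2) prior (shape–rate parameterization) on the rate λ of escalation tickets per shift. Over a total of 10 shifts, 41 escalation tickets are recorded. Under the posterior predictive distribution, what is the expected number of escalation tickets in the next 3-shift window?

Total count 41 over total exposure 10 shifts.
Posterior: α' = 15 + 41 = 56, β' = 2 + 10 = 12.
Predictive mean over a 3-shift window = T·E[λ|data] = 3·56/12 = 14.

14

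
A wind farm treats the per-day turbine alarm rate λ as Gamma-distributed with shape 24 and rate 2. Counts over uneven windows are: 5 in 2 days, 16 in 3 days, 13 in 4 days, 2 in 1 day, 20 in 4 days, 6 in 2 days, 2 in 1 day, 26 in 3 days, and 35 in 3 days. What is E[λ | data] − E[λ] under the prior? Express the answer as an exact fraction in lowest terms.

-151/25

Total count: 5 + 16 + 13 + 2 + 20 + 6 + 2 + 26 + 35 = 125.
Total exposure: 2 + 3 + 4 + 1 + 4 + 2 + 1 + 3 + 3 = 23 days.
Posterior: α' = 24 + 125 = 149, β' = 2 + 23 = 25.
Posterior mean = 149/25 = 149/25; prior mean = 24/2 = 12. Difference = 149/25 − 12 = -151/25.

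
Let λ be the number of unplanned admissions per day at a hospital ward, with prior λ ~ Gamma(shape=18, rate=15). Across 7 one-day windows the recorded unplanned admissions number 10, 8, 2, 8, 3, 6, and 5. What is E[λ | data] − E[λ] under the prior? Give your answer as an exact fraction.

84/55

Total count: 10 + 8 + 2 + 8 + 3 + 6 + 5 = 42.
Total exposure: 7 days.
The Gamma prior is conjugate for the Poisson rate, so λ | data ~ Gamma(18+42, 15+7) = Gamma(60, 22).
Posterior mean = 60/22 = 30/11; prior mean = 18/15 = 6/5. Difference = 30/11 − 6/5 = 84/55.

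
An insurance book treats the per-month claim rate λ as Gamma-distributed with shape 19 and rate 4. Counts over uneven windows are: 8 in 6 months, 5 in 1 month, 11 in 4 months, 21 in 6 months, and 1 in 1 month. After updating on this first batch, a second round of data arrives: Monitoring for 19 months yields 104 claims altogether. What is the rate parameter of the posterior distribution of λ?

41

Total count: 8 + 5 + 11 + 21 + 1 = 46.
Total exposure: 6 + 1 + 4 + 6 + 1 = 18 months.
After the first batch: Gamma(19 + 46, 4 + 18) = Gamma(65, 22).
Total count 104 over total exposure 19 months.
After the second batch: Gamma(65 + 104, 22 + 19) = Gamma(169, 41).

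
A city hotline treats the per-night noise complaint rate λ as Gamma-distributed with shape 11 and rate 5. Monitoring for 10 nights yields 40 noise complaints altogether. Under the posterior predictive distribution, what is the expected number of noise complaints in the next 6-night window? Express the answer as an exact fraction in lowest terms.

Total count 40 over total exposure 10 nights.
The Gamma prior is conjugate for the Poisson rate, so λ | data ~ Gamma(11+40, 5+10) = Gamma(51, 15).
Predictive mean over a 6-night window = T·E[λ|data] = 6·51/15 = 102/5.

102/5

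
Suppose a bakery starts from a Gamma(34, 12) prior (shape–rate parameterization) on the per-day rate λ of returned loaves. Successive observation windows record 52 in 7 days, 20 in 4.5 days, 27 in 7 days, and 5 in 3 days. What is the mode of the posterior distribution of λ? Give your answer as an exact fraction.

Total count: 52 + 20 + 27 + 5 = 104.
Total exposure: 7 + 4.5 + 7 + 3 = 21.5 days.
Posterior: α' = 34 + 104 = 138, β' = 12 + 21.5 = 67/2.
Posterior mode = (α'−1)/β' = 137/(67/2) = 274/67.

274/67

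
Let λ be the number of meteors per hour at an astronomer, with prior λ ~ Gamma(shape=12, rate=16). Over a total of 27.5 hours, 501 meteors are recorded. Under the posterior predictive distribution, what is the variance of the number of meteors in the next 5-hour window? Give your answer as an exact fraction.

55290/841

Total count 501 over total exposure 27.5 hours.
The Gamma prior is conjugate for the Poisson rate, so λ | data ~ Gamma(12+501, 16+27.5) = Gamma(513, 87/2).
The posterior predictive for a window of length T is Negative Binomial with variance T·α'·(β'+T)/β'² = 5·513·(97/2)/(7569/4) = 55290/841.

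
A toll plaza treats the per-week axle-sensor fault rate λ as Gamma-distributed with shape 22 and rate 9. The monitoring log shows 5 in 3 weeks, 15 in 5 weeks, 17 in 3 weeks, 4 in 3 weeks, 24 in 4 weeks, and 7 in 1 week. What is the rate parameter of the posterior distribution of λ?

Total count: 5 + 15 + 17 + 4 + 24 + 7 = 72.
Total exposure: 3 + 5 + 3 + 3 + 4 + 1 = 19 weeks.
Gamma(α, β) with Poisson data over total exposure Σt gives posterior Gamma(α+Σx, β+Σt) = Gamma(94, 28).

28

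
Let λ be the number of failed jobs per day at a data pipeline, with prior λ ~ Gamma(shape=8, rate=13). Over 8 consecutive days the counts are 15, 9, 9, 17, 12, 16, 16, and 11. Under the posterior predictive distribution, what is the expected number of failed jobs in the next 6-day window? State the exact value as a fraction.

226/7

Total count: 15 + 9 + 9 + 17 + 12 + 16 + 16 + 11 = 105.
Total exposure: 8 days.
The Gamma prior is conjugate for the Poisson rate, so λ | data ~ Gamma(8+105, 13+8) = Gamma(113, 21).
Predictive mean over a 6-day window = T·E[λ|data] = 6·113/21 = 226/7.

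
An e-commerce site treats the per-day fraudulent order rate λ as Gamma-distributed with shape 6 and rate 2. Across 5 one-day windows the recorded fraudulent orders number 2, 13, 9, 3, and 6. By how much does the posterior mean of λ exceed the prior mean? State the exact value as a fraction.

Total count: 2 + 13 + 9 + 3 + 6 = 33.
Total exposure: 5 days.
The Gamma prior is conjugate for the Poisson rate, so λ | data ~ Gamma(6+33, 2+5) = Gamma(39, 7).
Posterior mean = 39/7 = 39/7; prior mean = 6/2 = 3. Difference = 39/7 − 3 = 18/7.

18/7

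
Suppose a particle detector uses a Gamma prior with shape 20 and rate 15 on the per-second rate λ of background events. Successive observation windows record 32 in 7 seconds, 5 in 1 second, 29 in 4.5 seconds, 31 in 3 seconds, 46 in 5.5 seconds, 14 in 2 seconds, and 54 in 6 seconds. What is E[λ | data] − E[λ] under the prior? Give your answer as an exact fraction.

47/12

Total count: 32 + 5 + 29 + 31 + 46 + 14 + 54 = 211.
Total exposure: 7 + 1 + 4.5 + 3 + 5.5 + 2 + 6 = 29 seconds.
Gamma(α, β) with Poisson data over total exposure Σt gives posterior Gamma(α+Σx, β+Σt) = Gamma(231, 44).
Posterior mean = 231/44 = 21/4; prior mean = 20/15 = 4/3. Difference = 21/4 − 4/3 = 47/12.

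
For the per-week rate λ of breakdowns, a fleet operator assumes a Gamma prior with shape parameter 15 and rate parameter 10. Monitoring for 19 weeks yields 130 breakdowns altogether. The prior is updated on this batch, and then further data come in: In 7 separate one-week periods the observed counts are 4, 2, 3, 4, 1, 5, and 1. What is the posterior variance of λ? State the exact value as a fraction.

Total count 130 over total exposure 19 weeks.
After the first batch: Gamma(15 + 130, 10 + 19) = Gamma(145, 29).
Total count: 4 + 2 + 3 + 4 + 1 + 5 + 1 = 20.
Total exposure: 7 weeks.
After the second batch: Gamma(145 + 20, 29 + 7) = Gamma(165, 36).
Posterior variance = α'/β'² = 165/1296 = 55/432.

55/432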